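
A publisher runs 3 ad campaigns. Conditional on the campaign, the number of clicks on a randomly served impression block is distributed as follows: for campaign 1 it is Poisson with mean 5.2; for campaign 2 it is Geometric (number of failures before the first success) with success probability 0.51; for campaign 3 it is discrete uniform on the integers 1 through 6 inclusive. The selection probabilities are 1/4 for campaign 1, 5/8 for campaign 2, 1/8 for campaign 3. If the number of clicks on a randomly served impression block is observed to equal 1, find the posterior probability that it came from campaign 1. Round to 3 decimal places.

Likelihoods P(X=1 | ·): 1: 0.0286861; 2: 0.2499; 3: 0.166667.
Posterior ∝ prior × likelihood. Numerator for 1: 0.25·0.0286861 = 0.00717153.
Normalizing constant: 0.25·0.0286861 + 0.625·0.2499 + 0.125·0.166667 = 0.184192.
P(1 | observation) = 0.00717153 / 0.184192 = 0.038935.

0.039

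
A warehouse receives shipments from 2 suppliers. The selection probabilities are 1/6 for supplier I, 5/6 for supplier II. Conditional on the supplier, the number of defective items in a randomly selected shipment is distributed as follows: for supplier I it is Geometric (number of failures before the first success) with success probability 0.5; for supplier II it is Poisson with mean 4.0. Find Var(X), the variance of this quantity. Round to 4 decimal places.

Per component, I: μ=1, E[X²]=3; II: μ=4, E[X²]=20.
E[X] = 0.166667·1 + 0.833333·4 = 3.5.
E[X²] = 0.166667·3 + 0.833333·20 = 17.1667.
Var(X) = E[X²] − (E[X])² = 17.1667 − 12.25 = 4.91667.

4.9167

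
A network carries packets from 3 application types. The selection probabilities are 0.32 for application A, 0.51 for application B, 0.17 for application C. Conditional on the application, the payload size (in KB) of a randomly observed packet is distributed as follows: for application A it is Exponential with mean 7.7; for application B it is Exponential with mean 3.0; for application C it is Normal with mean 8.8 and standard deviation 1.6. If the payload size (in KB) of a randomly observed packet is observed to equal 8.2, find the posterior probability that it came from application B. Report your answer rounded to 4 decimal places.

Likelihoods f(8.2 | ·): A: 0.0447728; B: 0.0216674; C: 0.232409.
Posterior ∝ prior × likelihood. Numerator for B: 0.51·0.0216674 = 0.0110504.
Normalizing constant: 0.32·0.0447728 + 0.51·0.0216674 + 0.17·0.232409 = 0.0648873.
P(B | observation) = 0.0110504 / 0.0648873 = 0.170301.

0.1703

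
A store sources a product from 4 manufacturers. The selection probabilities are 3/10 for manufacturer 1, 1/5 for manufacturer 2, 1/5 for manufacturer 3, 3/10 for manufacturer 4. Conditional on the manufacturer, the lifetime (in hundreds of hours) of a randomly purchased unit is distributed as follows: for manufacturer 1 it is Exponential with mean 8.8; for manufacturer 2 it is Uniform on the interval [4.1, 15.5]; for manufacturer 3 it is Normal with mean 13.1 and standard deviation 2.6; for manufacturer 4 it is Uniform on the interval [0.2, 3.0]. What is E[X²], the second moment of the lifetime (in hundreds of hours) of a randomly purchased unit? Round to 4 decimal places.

104.4760

For each component E[X²] = Var + (mean)², giving 1: 154.88; 2: 106.87; 3: 178.37; 4: 3.21333.
Overall E[X²] = 0.3·154.88 + 0.2·106.87 + 0.2·178.37 + 0.3·3.21333 = 104.476.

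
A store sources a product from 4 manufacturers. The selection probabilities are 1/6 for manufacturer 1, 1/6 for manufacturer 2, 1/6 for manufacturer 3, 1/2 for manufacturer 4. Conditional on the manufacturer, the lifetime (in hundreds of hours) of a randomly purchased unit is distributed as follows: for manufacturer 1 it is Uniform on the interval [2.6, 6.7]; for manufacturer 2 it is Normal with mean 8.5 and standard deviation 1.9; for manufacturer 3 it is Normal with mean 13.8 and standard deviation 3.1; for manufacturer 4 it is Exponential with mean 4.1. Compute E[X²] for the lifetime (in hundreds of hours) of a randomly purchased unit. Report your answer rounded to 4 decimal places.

For each component E[X²] = Var + (mean)², giving 1: 23.0233; 2: 75.86; 3: 200.05; 4: 33.62.
Overall E[X²] = 0.166667·23.0233 + 0.166667·75.86 + 0.166667·200.05 + 0.5·33.62 = 66.6322.

66.6322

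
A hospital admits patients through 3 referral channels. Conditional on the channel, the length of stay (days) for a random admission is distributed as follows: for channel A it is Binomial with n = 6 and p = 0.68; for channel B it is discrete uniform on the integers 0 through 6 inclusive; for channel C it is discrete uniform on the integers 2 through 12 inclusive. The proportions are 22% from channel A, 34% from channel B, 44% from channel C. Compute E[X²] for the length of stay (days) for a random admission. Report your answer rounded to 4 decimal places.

For each component E[X²] = Var + (mean)², giving A: 17.952; B: 13; C: 59.
Overall E[X²] = 0.22·17.952 + 0.34·13 + 0.44·59 = 34.3294.

34.3294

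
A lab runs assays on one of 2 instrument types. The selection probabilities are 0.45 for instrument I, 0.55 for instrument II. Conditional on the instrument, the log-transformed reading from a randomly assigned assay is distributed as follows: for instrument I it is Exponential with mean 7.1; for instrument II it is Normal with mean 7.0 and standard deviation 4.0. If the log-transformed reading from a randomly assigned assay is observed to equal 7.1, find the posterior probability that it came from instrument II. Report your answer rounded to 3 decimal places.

Likelihoods f(7.1 | ·): I: 0.051814; II: 0.0997044.
Posterior ∝ prior × likelihood. Numerator for II: 0.55·0.0997044 = 0.0548374.
Normalizing constant: 0.45·0.051814 + 0.55·0.0997044 = 0.0781537.
P(II | observation) = 0.0548374 / 0.0781537 = 0.701661.

0.702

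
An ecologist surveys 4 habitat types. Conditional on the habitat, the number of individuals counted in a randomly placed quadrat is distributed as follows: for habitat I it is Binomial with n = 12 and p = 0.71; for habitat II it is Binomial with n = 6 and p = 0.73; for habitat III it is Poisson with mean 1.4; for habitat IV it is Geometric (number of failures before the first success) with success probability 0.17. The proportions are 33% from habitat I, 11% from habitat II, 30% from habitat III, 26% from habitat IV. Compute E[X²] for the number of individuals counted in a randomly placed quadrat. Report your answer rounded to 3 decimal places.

41.683

For each component E[X²] = Var + (mean)², giving I: 75.0612; II: 20.367; III: 3.36; IV: 52.5571.
Overall E[X²] = 0.33·75.0612 + 0.11·20.367 + 0.3·3.36 + 0.26·52.5571 = 41.6834.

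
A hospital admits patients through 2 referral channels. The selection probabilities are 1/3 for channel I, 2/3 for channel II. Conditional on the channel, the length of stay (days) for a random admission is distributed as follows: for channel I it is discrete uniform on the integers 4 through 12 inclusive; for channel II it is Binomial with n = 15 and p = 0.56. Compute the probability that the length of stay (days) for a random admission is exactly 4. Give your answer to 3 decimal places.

0.048

Conditional on each channel, P(X = 4): I: 0.111111; II: 0.0160644.
By total probability, P(X = 4) = 0.333333·0.111111 + 0.666667·0.0160644 = 0.0477466.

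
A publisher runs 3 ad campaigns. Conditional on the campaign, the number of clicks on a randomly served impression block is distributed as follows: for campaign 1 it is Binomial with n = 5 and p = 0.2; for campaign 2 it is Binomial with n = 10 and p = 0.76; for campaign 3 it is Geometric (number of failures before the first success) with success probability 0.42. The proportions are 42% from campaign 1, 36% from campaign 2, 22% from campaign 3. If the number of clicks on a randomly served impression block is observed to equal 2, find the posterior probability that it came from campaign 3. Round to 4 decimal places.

Likelihoods P(X=2 | ·): 1: 0.2048; 2: 0.000286108; 3: 0.141288.
Posterior ∝ prior × likelihood. Numerator for 3: 0.22·0.141288 = 0.0310834.
Normalizing constant: 0.42·0.2048 + 0.36·0.000286108 + 0.22·0.141288 = 0.117202.
P(3 | observation) = 0.0310834 / 0.117202 = 0.265211.

0.2652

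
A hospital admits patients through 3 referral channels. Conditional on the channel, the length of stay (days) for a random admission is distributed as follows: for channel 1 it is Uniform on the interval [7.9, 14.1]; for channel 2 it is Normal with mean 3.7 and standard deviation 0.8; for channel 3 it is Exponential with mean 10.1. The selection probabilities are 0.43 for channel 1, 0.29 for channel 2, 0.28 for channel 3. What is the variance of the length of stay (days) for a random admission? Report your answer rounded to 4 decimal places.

Per component, 1: μ=11, E[X²]=124.203; 2: μ=3.7, E[X²]=14.33; 3: μ=10.1, E[X²]=204.02.
E[X] = 0.43·11 + 0.29·3.7 + 0.28·10.1 = 8.631.
E[X²] = 0.43·124.203 + 0.29·14.33 + 0.28·204.02 = 114.689.
Var(X) = E[X²] − (E[X])² = 114.689 − 74.4942 = 40.1946.

40.1946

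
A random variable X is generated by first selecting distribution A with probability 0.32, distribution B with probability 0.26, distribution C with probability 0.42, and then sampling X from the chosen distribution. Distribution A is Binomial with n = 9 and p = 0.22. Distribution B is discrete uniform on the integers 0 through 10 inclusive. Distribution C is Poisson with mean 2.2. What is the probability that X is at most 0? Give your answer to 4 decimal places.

0.1044

Conditional on each component, P(X ≤ 0): A: 0.106869; B: 0.0909091; C: 0.110803.
By total probability, P(X ≤ 0) = 0.32·0.106869 + 0.26·0.0909091 + 0.42·0.110803 = 0.104372.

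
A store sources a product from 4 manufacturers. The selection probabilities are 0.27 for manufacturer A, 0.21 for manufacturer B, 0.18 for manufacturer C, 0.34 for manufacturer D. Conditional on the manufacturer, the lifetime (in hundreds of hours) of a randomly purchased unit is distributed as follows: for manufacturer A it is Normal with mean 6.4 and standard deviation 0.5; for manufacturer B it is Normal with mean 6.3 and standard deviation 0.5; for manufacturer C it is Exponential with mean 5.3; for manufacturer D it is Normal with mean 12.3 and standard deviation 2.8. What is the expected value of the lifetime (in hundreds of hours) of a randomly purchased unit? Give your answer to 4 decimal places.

8.1870

Component means — A: 6.4; B: 6.3; C: 5.3; D: 12.3.
E[X] = 0.27·6.4 + 0.21·6.3 + 0.18·5.3 + 0.34·12.3 = 8.187.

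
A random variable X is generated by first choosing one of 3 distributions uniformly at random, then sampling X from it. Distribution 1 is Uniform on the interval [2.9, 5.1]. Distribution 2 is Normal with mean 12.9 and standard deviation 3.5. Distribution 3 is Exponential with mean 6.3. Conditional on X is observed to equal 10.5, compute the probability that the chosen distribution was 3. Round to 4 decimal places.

0.2497

Likelihoods f(10.5 | ·): 1: 0; 2: 0.0901028; 3: 0.0299803.
Posterior ∝ prior × likelihood. Numerator for 3: 0.333333·0.0299803 = 0.00999342.
Normalizing constant: 0.333333·0 + 0.333333·0.0901028 + 0.333333·0.0299803 = 0.0400277.
P(3 | observation) = 0.00999342 / 0.0400277 = 0.249663.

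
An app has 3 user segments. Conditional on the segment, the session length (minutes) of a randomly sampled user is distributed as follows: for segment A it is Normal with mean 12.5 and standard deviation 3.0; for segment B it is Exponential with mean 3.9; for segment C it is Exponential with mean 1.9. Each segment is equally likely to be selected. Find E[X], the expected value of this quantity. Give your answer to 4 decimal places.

6.1000

Component means — A: 12.5; B: 3.9; C: 1.9.
E[X] = 0.333333·12.5 + 0.333333·3.9 + 0.333333·1.9 = 6.1.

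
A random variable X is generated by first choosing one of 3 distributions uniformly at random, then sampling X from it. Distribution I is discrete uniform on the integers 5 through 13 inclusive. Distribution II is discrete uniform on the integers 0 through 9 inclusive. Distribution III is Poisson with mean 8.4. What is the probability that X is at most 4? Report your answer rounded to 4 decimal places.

0.1930

Conditional on each component, P(X ≤ 4): I: 0; II: 0.5; III: 0.0789083.
By total probability, P(X ≤ 4) = 0.333333·0 + 0.333333·0.5 + 0.333333·0.0789083 = 0.192969.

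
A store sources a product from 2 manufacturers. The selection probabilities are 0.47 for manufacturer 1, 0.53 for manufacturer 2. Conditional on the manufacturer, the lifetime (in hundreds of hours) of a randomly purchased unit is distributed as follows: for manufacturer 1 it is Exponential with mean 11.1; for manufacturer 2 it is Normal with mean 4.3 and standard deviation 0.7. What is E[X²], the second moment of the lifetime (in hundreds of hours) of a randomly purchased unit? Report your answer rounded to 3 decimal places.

For each component E[X²] = Var + (mean)², giving 1: 246.42; 2: 18.98.
Overall E[X²] = 0.47·246.42 + 0.53·18.98 = 125.877.

125.877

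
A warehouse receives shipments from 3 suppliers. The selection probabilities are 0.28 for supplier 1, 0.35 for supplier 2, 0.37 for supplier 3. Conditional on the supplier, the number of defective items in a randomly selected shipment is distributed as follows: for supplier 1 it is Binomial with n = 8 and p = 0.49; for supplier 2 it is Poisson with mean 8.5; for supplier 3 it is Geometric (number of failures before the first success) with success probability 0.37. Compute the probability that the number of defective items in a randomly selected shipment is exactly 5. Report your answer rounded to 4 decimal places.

Conditional on each supplier, P(X = 5): 1: 0.209835; 2: 0.0752333; 3: 0.0367202.
By total probability, P(X = 5) = 0.28·0.209835 + 0.35·0.0752333 + 0.37·0.0367202 = 0.0986721.

0.0987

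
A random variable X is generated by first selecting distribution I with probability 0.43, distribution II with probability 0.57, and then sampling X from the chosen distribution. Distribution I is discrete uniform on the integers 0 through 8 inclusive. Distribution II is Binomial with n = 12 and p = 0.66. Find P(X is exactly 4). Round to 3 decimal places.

0.057

Conditional on each component, P(X = 4): I: 0.111111; II: 0.0167731.
By total probability, P(X = 4) = 0.43·0.111111 + 0.57·0.0167731 = 0.0573384.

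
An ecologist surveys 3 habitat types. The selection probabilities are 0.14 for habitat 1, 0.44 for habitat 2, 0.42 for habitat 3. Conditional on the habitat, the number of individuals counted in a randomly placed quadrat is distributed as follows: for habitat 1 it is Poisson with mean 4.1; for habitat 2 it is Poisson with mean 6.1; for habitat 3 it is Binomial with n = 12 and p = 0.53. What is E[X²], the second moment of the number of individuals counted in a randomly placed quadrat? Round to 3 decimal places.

40.228

For each component E[X²] = Var + (mean)², giving 1: 20.91; 2: 43.31; 3: 43.4388.
Overall E[X²] = 0.14·20.91 + 0.44·43.31 + 0.42·43.4388 = 40.2281.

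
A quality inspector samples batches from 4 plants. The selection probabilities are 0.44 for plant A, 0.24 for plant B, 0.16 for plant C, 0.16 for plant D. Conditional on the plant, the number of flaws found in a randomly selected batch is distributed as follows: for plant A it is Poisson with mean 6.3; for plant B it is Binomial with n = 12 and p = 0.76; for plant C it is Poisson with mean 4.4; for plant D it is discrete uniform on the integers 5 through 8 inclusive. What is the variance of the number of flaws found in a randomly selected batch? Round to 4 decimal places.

6.5300

Per component, A: μ=6.3, E[X²]=45.99; B: μ=9.12, E[X²]=85.3632; C: μ=4.4, E[X²]=23.76; D: μ=6.5, E[X²]=43.5.
E[X] = 0.44·6.3 + 0.24·9.12 + 0.16·4.4 + 0.16·6.5 = 6.7048.
E[X²] = 0.44·45.99 + 0.24·85.3632 + 0.16·23.76 + 0.16·43.5 = 51.4844.
Var(X) = E[X²] − (E[X])² = 51.4844 − 44.9543 = 6.53002.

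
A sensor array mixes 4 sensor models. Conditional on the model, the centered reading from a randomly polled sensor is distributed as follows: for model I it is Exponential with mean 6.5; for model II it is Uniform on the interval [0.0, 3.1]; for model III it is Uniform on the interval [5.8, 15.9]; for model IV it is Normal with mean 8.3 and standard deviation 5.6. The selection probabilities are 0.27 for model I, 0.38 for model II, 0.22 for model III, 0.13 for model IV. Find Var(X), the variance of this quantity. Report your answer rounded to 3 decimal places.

31.078

Per component, I: μ=6.5, E[X²]=84.5; II: μ=1.55, E[X²]=3.20333; III: μ=10.85, E[X²]=126.223; IV: μ=8.3, E[X²]=100.25.
E[X] = 0.27·6.5 + 0.38·1.55 + 0.22·10.85 + 0.13·8.3 = 5.81.
E[X²] = 0.27·84.5 + 0.38·3.20333 + 0.22·126.223 + 0.13·100.25 = 64.8339.
Var(X) = E[X²] − (E[X])² = 64.8339 − 33.7561 = 31.0778.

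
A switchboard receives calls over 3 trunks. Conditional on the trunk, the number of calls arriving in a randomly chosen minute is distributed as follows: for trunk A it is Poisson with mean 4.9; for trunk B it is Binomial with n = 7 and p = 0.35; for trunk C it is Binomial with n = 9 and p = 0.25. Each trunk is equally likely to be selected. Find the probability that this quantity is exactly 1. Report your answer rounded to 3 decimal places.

0.149

Conditional on each trunk, P(X = 1): A: 0.0364883; B: 0.184776; C: 0.225254.
By total probability, P(X = 1) = 0.333333·0.0364883 + 0.333333·0.184776 + 0.333333·0.225254 = 0.14884.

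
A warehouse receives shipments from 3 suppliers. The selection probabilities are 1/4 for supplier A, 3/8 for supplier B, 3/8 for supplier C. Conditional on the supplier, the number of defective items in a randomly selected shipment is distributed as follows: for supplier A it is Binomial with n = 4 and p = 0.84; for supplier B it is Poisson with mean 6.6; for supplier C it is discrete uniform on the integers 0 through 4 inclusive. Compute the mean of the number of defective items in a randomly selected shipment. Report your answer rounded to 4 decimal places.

4.0650

Component means — A: 3.36; B: 6.6; C: 2.
E[X] = 0.25·3.36 + 0.375·6.6 + 0.375·2 = 4.065.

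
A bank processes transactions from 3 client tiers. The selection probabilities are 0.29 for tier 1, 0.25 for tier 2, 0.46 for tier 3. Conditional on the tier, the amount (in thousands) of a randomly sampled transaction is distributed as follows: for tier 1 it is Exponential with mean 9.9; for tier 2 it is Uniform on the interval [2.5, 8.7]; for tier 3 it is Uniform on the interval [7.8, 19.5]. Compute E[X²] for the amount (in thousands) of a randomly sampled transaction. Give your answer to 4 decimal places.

156.4424

For each component E[X²] = Var + (mean)², giving 1: 196.02; 2: 34.5633; 3: 197.73.
Overall E[X²] = 0.29·196.02 + 0.25·34.5633 + 0.46·197.73 = 156.442.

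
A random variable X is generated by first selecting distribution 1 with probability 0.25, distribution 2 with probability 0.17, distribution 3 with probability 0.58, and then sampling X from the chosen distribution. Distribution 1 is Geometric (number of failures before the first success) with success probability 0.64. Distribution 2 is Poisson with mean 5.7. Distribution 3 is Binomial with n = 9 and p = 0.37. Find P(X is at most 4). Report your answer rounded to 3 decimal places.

0.764

Conditional on each component, P(X ≤ 4): 1: 0.993953; 2: 0.327215; 3: 0.792785.
By total probability, P(X ≤ 4) = 0.25·0.993953 + 0.17·0.327215 + 0.58·0.792785 = 0.76393.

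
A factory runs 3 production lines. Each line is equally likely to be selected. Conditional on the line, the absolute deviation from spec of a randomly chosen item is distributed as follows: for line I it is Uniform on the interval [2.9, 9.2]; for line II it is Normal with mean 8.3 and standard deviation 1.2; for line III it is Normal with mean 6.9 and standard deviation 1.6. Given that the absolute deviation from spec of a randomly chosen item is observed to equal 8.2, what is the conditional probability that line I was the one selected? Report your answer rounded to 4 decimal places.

Likelihoods f(8.2 | ·): I: 0.15873; II: 0.3313; III: 0.179242.
Posterior ∝ prior × likelihood. Numerator for I: 0.333333·0.15873 = 0.0529101.
Normalizing constant: 0.333333·0.15873 + 0.333333·0.3313 + 0.333333·0.179242 = 0.22309.
P(I | observation) = 0.0529101 / 0.22309 = 0.237169.

0.2372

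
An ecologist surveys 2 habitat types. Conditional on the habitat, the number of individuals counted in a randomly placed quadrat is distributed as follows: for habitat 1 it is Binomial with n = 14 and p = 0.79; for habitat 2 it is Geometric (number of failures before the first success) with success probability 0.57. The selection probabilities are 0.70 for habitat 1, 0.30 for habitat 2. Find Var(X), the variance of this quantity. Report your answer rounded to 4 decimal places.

24.3261

Per component, 1: μ=11.06, E[X²]=124.646; 2: μ=0.754386, E[X²]=1.89258.
E[X] = 0.7·11.06 + 0.3·0.754386 = 7.96832.
E[X²] = 0.7·124.646 + 0.3·1.89258 = 87.8201.
Var(X) = E[X²] − (E[X])² = 87.8201 − 63.4941 = 24.3261.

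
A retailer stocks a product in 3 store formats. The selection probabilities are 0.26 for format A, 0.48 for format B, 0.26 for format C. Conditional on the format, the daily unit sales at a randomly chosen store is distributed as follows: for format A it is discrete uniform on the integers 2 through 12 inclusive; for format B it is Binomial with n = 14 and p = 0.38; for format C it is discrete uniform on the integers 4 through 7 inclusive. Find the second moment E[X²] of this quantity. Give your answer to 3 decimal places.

38.698

For each component E[X²] = Var + (mean)², giving A: 59; B: 31.6008; C: 31.5.
Overall E[X²] = 0.26·59 + 0.48·31.6008 + 0.26·31.5 = 38.6984.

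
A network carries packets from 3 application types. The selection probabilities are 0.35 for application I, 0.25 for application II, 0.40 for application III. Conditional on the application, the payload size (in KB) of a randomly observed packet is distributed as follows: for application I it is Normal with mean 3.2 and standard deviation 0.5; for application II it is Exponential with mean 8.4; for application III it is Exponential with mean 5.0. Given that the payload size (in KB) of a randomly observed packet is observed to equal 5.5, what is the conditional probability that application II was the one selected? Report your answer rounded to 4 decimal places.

0.3673

Likelihoods f(5.5 | ·): I: 2.02817e-05; II: 0.0618531; III: 0.0665742.
Posterior ∝ prior × likelihood. Numerator for II: 0.25·0.0618531 = 0.0154633.
Normalizing constant: 0.35·2.02817e-05 + 0.25·0.0618531 + 0.4·0.0665742 = 0.0421001.
P(II | observation) = 0.0154633 / 0.0421001 = 0.367298.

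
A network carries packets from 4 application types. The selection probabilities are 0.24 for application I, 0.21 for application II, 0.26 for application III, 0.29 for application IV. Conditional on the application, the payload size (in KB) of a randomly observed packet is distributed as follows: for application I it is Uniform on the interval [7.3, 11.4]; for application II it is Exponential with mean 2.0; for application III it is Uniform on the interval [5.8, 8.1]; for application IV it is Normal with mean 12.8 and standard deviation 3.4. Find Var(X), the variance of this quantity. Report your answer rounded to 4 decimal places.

Per component, I: μ=9.35, E[X²]=88.8233; II: μ=2, E[X²]=8; III: μ=6.95, E[X²]=48.7433; IV: μ=12.8, E[X²]=175.4.
E[X] = 0.24·9.35 + 0.21·2 + 0.26·6.95 + 0.29·12.8 = 8.183.
E[X²] = 0.24·88.8233 + 0.21·8 + 0.26·48.7433 + 0.29·175.4 = 86.5369.
Var(X) = E[X²] − (E[X])² = 86.5369 − 66.9615 = 19.5754.

19.5754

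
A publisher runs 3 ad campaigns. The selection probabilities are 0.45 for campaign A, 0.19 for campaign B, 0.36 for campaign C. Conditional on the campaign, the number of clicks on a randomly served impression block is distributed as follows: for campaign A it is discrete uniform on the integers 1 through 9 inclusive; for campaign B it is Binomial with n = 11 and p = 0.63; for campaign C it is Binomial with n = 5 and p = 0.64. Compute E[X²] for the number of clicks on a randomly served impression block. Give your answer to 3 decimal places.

27.963

For each component E[X²] = Var + (mean)², giving A: 31.6667; B: 50.589; C: 11.392.
Overall E[X²] = 0.45·31.6667 + 0.19·50.589 + 0.36·11.392 = 27.963.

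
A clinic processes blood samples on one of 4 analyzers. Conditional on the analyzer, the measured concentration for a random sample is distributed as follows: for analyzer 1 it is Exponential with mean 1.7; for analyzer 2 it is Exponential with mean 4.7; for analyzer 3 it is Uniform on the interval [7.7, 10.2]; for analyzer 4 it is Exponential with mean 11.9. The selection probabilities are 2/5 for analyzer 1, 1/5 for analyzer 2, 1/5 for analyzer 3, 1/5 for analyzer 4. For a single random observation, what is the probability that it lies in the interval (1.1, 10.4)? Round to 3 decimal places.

Conditional on each analyzer, P(1.1 < X < 10.4): 1: 0.52138; 2: 0.681931; 3: 1; 4: 0.494407.
By total probability, P(1.1 < X < 10.4) = 0.4·0.52138 + 0.2·0.681931 + 0.2·1 + 0.2·0.494407 = 0.643819.

0.644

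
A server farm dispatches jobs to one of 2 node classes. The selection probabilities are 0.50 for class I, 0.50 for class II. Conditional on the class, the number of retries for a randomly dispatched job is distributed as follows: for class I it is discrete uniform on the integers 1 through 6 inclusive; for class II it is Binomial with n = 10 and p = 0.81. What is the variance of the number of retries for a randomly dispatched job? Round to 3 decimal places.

Per component, I: μ=3.5, E[X²]=15.1667; II: μ=8.1, E[X²]=67.149.
E[X] = 0.5·3.5 + 0.5·8.1 = 5.8.
E[X²] = 0.5·15.1667 + 0.5·67.149 = 41.1578.
Var(X) = E[X²] − (E[X])² = 41.1578 − 33.64 = 7.51783.

7.518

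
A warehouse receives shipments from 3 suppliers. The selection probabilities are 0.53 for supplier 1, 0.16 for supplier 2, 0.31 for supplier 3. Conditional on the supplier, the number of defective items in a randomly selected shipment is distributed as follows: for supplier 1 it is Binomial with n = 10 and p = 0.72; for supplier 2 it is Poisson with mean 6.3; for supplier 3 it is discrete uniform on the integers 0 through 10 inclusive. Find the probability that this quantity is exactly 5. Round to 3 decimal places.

Conditional on each supplier, P(X = 5): 1: 0.0839176; 2: 0.151868; 3: 0.0909091.
By total probability, P(X = 5) = 0.53·0.0839176 + 0.16·0.151868 + 0.31·0.0909091 = 0.096957.

0.097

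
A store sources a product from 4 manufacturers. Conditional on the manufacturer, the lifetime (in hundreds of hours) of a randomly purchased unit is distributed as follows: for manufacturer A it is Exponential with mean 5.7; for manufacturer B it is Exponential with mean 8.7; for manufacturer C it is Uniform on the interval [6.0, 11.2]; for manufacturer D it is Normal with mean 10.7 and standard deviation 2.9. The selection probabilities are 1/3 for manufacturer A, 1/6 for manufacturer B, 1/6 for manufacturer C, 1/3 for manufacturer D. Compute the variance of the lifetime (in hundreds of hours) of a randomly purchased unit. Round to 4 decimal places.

30.8364

Per component, A: μ=5.7, E[X²]=64.98; B: μ=8.7, E[X²]=151.38; C: μ=8.6, E[X²]=76.2133; D: μ=10.7, E[X²]=122.9.
E[X] = 0.333333·5.7 + 0.166667·8.7 + 0.166667·8.6 + 0.333333·10.7 = 8.35.
E[X²] = 0.333333·64.98 + 0.166667·151.38 + 0.166667·76.2133 + 0.333333·122.9 = 100.559.
Var(X) = E[X²] − (E[X])² = 100.559 − 69.7225 = 30.8364.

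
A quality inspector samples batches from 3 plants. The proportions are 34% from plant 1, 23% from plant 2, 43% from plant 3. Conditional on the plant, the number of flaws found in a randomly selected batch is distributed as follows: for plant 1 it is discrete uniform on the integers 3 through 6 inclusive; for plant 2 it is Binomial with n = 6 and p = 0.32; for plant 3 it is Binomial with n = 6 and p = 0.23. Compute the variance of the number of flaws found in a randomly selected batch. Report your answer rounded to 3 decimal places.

3.155

Per component, 1: μ=4.5, E[X²]=21.5; 2: μ=1.92, E[X²]=4.992; 3: μ=1.38, E[X²]=2.967.
E[X] = 0.34·4.5 + 0.23·1.92 + 0.43·1.38 = 2.565.
E[X²] = 0.34·21.5 + 0.23·4.992 + 0.43·2.967 = 9.73397.
Var(X) = E[X²] − (E[X])² = 9.73397 − 6.57923 = 3.15475.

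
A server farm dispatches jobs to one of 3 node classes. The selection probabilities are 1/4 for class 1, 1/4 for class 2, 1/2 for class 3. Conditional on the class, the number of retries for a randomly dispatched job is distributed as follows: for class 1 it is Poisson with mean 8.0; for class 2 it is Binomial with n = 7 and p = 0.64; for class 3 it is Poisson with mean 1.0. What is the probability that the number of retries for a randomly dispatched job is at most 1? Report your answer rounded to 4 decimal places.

0.3713

Conditional on each class, P(X ≤ 1): 1: 0.00301916; 2: 0.0105356; 3: 0.735759.
By total probability, P(X ≤ 1) = 0.25·0.00301916 + 0.25·0.0105356 + 0.5·0.735759 = 0.371268.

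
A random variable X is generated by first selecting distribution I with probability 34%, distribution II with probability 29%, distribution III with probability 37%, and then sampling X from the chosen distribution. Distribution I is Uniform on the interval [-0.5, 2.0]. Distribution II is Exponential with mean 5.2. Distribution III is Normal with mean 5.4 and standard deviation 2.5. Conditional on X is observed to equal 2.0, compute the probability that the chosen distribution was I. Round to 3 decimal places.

Likelihoods f(2.0 | ·): I: 0.4; II: 0.130906; III: 0.0632899.
Posterior ∝ prior × likelihood. Numerator for I: 0.34·0.4 = 0.136.
Normalizing constant: 0.34·0.4 + 0.29·0.130906 + 0.37·0.0632899 = 0.19738.
P(I | observation) = 0.136 / 0.19738 = 0.689026.

0.689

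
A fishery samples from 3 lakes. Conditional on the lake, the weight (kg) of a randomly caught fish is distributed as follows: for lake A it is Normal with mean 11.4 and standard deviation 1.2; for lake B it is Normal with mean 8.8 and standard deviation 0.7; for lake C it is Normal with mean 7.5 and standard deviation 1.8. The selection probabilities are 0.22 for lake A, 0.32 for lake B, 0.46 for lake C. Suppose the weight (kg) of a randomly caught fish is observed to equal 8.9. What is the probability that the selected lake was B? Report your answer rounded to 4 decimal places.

0.6832

Likelihoods f(8.9 | ·): A: 0.0379533; B: 0.564132; C: 0.163786.
Posterior ∝ prior × likelihood. Numerator for B: 0.32·0.564132 = 0.180522.
Normalizing constant: 0.22·0.0379533 + 0.32·0.564132 + 0.46·0.163786 = 0.264213.
P(B | observation) = 0.180522 / 0.264213 = 0.683244.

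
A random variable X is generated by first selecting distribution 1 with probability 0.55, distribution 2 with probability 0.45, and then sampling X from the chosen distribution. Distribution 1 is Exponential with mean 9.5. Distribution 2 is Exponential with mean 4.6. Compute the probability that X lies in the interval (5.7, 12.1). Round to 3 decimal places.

Conditional on each component, P(5.7 < X < 12.1): 1: 0.269013; 2: 0.217589.
By total probability, P(5.7 < X < 12.1) = 0.55·0.269013 + 0.45·0.217589 = 0.245872.

0.246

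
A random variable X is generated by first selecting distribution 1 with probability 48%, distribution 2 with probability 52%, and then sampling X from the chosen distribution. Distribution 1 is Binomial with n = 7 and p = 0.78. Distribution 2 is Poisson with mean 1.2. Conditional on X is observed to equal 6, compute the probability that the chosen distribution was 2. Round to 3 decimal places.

Likelihoods P(X=6 | ·): 1: 0.346807; 2: 0.00124911.
Posterior ∝ prior × likelihood. Numerator for 2: 0.52·0.00124911 = 0.000649539.
Normalizing constant: 0.48·0.346807 + 0.52·0.00124911 = 0.167117.
P(2 | observation) = 0.000649539 / 0.167117 = 0.00388673.

0.004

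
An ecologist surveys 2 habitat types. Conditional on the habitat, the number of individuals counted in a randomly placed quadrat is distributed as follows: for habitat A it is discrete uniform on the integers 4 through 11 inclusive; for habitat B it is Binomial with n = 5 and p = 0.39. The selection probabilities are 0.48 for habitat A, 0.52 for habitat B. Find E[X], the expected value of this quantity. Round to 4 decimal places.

Component means — A: 7.5; B: 1.95.
E[X] = 0.48·7.5 + 0.52·1.95 = 4.614.

4.6140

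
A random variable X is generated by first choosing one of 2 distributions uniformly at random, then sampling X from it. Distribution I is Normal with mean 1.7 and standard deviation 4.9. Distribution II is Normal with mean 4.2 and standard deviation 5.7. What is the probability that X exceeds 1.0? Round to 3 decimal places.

Conditional on each component, P(X > 1.0): I: 0.556798; II: 0.712739.
By total probability, P(X > 1.0) = 0.5·0.556798 + 0.5·0.712739 = 0.634769.

0.635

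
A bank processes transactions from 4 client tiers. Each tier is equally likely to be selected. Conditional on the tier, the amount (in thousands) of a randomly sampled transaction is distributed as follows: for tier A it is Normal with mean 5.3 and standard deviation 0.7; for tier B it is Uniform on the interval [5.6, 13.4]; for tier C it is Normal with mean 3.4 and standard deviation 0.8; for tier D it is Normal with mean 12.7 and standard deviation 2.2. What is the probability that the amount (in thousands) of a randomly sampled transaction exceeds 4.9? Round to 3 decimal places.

Conditional on each tier, P(X > 4.9): A: 0.716145; B: 1; C: 0.0303964; D: 0.999804.
By total probability, P(X > 4.9) = 0.25·0.716145 + 0.25·1 + 0.25·0.0303964 + 0.25·0.999804 = 0.686586.

0.687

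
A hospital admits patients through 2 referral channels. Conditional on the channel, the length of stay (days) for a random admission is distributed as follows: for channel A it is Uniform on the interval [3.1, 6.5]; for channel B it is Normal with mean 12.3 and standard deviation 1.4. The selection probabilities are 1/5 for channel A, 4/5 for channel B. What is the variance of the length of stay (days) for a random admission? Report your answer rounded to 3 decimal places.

10.761

Per component, A: μ=4.8, E[X²]=24.0033; B: μ=12.3, E[X²]=153.25.
E[X] = 0.2·4.8 + 0.8·12.3 = 10.8.
E[X²] = 0.2·24.0033 + 0.8·153.25 = 127.401.
Var(X) = E[X²] − (E[X])² = 127.401 − 116.64 = 10.7607.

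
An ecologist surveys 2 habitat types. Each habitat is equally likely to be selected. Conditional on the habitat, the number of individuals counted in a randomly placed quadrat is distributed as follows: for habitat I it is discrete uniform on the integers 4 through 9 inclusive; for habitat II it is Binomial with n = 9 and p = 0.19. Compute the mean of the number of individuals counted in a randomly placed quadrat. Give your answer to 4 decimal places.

4.1050

Component means — I: 6.5; II: 1.71.
E[X] = 0.5·6.5 + 0.5·1.71 = 4.105.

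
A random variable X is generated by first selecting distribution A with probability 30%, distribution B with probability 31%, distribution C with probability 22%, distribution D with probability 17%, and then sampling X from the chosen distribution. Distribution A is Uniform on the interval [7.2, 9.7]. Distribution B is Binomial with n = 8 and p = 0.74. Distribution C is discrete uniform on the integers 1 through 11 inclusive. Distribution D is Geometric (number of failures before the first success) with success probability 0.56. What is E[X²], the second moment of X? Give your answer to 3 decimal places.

For each component E[X²] = Var + (mean)², giving A: 71.9233; B: 36.5856; C: 46; D: 2.02041.
Overall E[X²] = 0.3·71.9233 + 0.31·36.5856 + 0.22·46 + 0.17·2.02041 = 43.382.

43.382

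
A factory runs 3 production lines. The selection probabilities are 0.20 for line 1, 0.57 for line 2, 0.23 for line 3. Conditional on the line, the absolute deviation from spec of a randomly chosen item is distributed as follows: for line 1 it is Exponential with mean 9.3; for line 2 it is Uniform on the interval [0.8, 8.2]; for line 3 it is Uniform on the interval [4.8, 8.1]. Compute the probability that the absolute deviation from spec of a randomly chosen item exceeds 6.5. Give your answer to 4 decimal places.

0.3419

Conditional on each line, P(X > 6.5): 1: 0.49712; 2: 0.22973; 3: 0.484848.
By total probability, P(X > 6.5) = 0.2·0.49712 + 0.57·0.22973 + 0.23·0.484848 = 0.341885.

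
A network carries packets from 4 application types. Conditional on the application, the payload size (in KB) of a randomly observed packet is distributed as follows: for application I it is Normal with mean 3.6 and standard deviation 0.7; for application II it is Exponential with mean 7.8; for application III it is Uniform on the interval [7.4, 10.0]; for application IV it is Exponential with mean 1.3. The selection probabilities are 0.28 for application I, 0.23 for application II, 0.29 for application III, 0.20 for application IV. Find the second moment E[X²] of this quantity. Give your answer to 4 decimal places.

For each component E[X²] = Var + (mean)², giving I: 13.45; II: 121.68; III: 76.2533; IV: 3.38.
Overall E[X²] = 0.28·13.45 + 0.23·121.68 + 0.29·76.2533 + 0.2·3.38 = 54.5419.

54.5419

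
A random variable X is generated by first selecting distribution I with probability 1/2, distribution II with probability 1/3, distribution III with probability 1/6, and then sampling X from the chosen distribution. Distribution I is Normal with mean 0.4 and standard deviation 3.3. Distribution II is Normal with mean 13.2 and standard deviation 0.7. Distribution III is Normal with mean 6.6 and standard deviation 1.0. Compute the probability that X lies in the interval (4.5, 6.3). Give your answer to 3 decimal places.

Conditional on each component, P(4.5 < X < 6.3): I: 0.0701423; II: 0; III: 0.364224.
By total probability, P(4.5 < X < 6.3) = 0.5·0.0701423 + 0.333333·0 + 0.166667·0.364224 = 0.0957752.

0.096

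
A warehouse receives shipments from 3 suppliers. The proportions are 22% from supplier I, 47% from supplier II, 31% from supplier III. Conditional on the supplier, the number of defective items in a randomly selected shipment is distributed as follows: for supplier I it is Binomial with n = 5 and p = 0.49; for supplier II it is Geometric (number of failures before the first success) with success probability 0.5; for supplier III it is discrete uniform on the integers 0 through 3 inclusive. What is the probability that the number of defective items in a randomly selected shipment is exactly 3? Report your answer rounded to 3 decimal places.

0.174

Conditional on each supplier, P(X = 3): I: 0.306005; II: 0.0625; III: 0.25.
By total probability, P(X = 3) = 0.22·0.306005 + 0.47·0.0625 + 0.31·0.25 = 0.174196.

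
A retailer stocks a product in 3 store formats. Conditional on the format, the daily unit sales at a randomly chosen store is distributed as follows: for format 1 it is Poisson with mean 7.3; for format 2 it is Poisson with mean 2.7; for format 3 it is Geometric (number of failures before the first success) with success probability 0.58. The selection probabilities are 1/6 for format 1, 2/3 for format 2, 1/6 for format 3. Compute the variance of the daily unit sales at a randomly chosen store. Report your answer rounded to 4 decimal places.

7.2108

Per component, 1: μ=7.3, E[X²]=60.59; 2: μ=2.7, E[X²]=9.99; 3: μ=0.724138, E[X²]=1.77289.
E[X] = 0.166667·7.3 + 0.666667·2.7 + 0.166667·0.724138 = 3.13736.
E[X²] = 0.166667·60.59 + 0.666667·9.99 + 0.166667·1.77289 = 17.0538.
Var(X) = E[X²] − (E[X])² = 17.0538 − 9.843 = 7.21081.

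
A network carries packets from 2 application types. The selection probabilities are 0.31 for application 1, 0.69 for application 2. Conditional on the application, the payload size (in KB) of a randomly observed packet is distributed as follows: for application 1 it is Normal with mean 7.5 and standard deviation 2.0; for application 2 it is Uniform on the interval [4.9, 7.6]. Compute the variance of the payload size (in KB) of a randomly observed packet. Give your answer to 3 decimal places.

1.993

Per component, 1: μ=7.5, E[X²]=60.25; 2: μ=6.25, E[X²]=39.67.
E[X] = 0.31·7.5 + 0.69·6.25 = 6.6375.
E[X²] = 0.31·60.25 + 0.69·39.67 = 46.0498.
Var(X) = E[X²] − (E[X])² = 46.0498 − 44.0564 = 1.99339.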